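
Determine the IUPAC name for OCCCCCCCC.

octan-1-ol

The longest carbon chain that includes the –OH group has 8 carbons, so the parent hydride is octane.
The principal characteristic group is an alcohol (–OH), named with the suffix -ol.
Choose the numbering such that numbering from this end puts the hydroxyl group at C-1 rather than C-8.
With this numbering: the hydroxyl at C-1.
Putting it together: octan-1-ol.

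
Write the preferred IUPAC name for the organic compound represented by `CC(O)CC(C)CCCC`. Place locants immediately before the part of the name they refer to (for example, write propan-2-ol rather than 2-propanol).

The longest chain bearing the –OH group is 8 carbons long (octane).
The highest-priority functional group is an alcohol (–OH), so the name ends in -ol.
Choose the numbering such that numbering from this end puts the hydroxyl group at C-2 rather than C-7.
That gives the hydroxyl at C-2; a methyl group at C-4.
Putting it together: 4-methyloctan-2-ol.

4-methyloctan-2-ol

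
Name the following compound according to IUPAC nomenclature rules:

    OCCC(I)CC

The longest chain bearing the –OH group is 5 carbons long (pentane).
An alcohol (–OH) is the principal characteristic group, giving the suffix -ol.
Number the chain so that numbering from this end puts the hydroxyl group at C-1 rather than C-5.
That gives the hydroxyl at C-1; an iodo group at C-3.
The name is 3-iodopentan-1-ol.

3-iodopentan-1-ol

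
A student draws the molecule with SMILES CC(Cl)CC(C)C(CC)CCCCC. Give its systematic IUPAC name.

The longest continuous carbon chain has 10 atoms, so the parent hydride is decane.
Number the chain so that the substituent locant set {2,4,5} is lower than {6,7,9} at the first point of difference.
This places a chloro group at C-2; an ethyl group at C-5; a methyl group at C-4.
Prefixes are listed alphabetically: chloro, ethyl, methyl.
Putting it together: 2-chloro-5-ethyl-4-methyldecane.

2-chloro-5-ethyl-4-methyldecane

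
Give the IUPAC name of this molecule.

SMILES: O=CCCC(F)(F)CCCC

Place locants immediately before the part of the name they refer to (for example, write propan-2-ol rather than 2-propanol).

The longest carbon chain that includes the –CHO group has 8 carbons, so the parent hydride is octane.
An aldehyde (terminal –CHO) is the principal characteristic group, giving the suffix -al.
Choose the numbering such that the aldehyde carbon is C-1 by definition.
With this numbering: two fluoro groups at C-4.
The name is 4,4-difluorooctanal.

4,4-difluorooctanal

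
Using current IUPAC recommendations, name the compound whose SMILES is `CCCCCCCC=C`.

Counting along the main chain through the multiple bond gives 9 carbons: the parent is nonane.
A C=C double bond in the chain gives the infix -ene-.
Choose the numbering such that numbering from this end puts the double bond at C-1 rather than C-8.
That gives the double bond between C-1 and C-2.
The name is non-1-ene.

non-1-ene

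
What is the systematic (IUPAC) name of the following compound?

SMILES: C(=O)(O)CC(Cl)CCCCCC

The longest chain bearing the –COOH group is 9 carbons long (nonane).
A carboxylic acid (terminal –COOH) is the principal characteristic group, giving the suffix -oic acid.
Choose the numbering such that the carboxylic acid carbon is C-1 by definition.
With this numbering: a chloro group at C-3.
The name is 3-chlorononanoic acid.

3-chlorononanoic acid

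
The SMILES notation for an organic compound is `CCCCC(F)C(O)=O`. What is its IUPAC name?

The longest chain bearing the –COOH group is 6 carbons long (hexane).
A carboxylic acid (terminal –COOH) is the principal characteristic group, giving the suffix -oic acid.
Number the chain so that the carboxylic acid carbon is C-1 by definition.
That gives a fluoro group at C-2.
Putting it together: 2-fluorohexanoic acid.

2-fluorohexanoic acid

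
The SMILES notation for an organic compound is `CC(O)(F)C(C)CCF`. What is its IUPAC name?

2,5-difluoro-3-methylpentan-2-ol

The longest chain bearing the –OH group is 5 carbons long (pentane).
The principal characteristic group is an alcohol (–OH), named with the suffix -ol.
Number the chain so that numbering from this end puts the hydroxyl group at C-2 rather than C-4.
That gives the hydroxyl at C-2; fluoro groups at C-2 and C-5; a methyl group at C-3.
Prefixes are listed alphabetically: fluoro, methyl.
The name is 2,5-difluoro-3-methylpentan-2-ol.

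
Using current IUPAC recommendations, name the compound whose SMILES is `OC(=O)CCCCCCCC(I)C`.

9-iododecanoic acid

The longest chain bearing the –COOH group is 10 carbons long (decane).
The highest-priority functional group is a carboxylic acid (terminal –COOH), so the name ends in -oic acid.
Number the chain so that the carboxylic acid carbon is C-1 by definition.
With this numbering: an iodo group at C-9.
Assembling the pieces gives 9-iododecanoic acid.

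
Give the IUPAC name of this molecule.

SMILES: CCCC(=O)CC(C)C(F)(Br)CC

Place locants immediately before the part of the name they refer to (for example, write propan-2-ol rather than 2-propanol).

7-bromo-7-fluoro-6-methylnonan-4-one

Counting along the main chain through the carbonyl gives 9 carbons: the parent is nonane.
A ketone (C=O on an internal carbon) is the principal characteristic group, giving the suffix -one.
The numbering direction is chosen so that numbering from this end puts the carbonyl group at C-4 rather than C-6.
This places the carbonyl at C-4; a bromo group at C-7; a fluoro group at C-7; a methyl group at C-6.
Substituent prefixes are cited in alphabetical order (multiplying prefixes like di-/tri- are ignored for ordering).
The name is 7-bromo-7-fluoro-6-methylnonan-4-one.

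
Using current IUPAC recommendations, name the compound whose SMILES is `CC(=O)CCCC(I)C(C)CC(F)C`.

9-fluoro-6-iodo-7-methyldecan-2-one

Counting along the main chain through the carbonyl gives 10 carbons: the parent is decane.
The principal characteristic group is a ketone (C=O on an internal carbon), named with the suffix -one.
Choose the numbering such that numbering from this end puts the carbonyl group at C-2 rather than C-9.
That gives the carbonyl at C-2; a fluoro group at C-9; an iodo group at C-6; a methyl group at C-7.
Substituent prefixes are cited in alphabetical order (multiplying prefixes like di-/tri- are ignored for ordering).
The name is 9-fluoro-6-iodo-7-methyldecan-2-one.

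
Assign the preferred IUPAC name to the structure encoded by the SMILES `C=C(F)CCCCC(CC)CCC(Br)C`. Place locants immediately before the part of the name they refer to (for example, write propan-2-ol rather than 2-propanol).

Counting along the main chain through the multiple bond gives 11 carbons: the parent is undecane.
A C=C double bond in the chain gives the infix -ene-.
The numbering direction is chosen so that numbering from this end puts the double bond at C-1 rather than C-10.
That gives the double bond between C-1 and C-2; a bromo group at C-10; an ethyl group at C-7; a fluoro group at C-2.
Prefixes are listed alphabetically: bromo, ethyl, fluoro.
The name is 10-bromo-7-ethyl-2-fluoroundec-1-ene.

10-bromo-7-ethyl-2-fluoroundec-1-ene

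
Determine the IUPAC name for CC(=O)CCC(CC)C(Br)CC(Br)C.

Counting along the main chain through the carbonyl gives 9 carbons: the parent is nonane.
The principal characteristic group is a ketone (C=O on an internal carbon), named with the suffix -one.
Choose the numbering such that numbering from this end puts the carbonyl group at C-2 rather than C-8.
That gives the carbonyl at C-2; bromo groups at C-6 and C-8; an ethyl group at C-5.
Substituent prefixes are cited in alphabetical order (multiplying prefixes like di-/tri- are ignored for ordering).
Putting it together: 6,8-dibromo-5-ethylnonan-2-one.

6,8-dibromo-5-ethylnonan-2-one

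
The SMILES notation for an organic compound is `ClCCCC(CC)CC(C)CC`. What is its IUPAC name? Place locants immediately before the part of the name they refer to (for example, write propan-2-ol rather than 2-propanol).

The longest continuous carbon chain has 8 atoms, so the parent hydride is octane.
Number the chain so that the substituent locant set {1,4,6} is lower than {3,5,8} at the first point of difference.
With this numbering: a chloro group at C-1; an ethyl group at C-4; a methyl group at C-6.
Prefixes are listed alphabetically: chloro, ethyl, methyl.
Putting it together: 1-chloro-4-ethyl-6-methyloctane.

1-chloro-4-ethyl-6-methyloctane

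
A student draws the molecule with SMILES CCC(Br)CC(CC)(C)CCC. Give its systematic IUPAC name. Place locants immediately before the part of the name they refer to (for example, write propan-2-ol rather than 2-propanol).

The longest continuous carbon chain has 8 atoms, so the parent hydride is octane.
Choose the numbering such that the substituent locant set {3,5,5} is lower than {4,4,6} at the first point of difference.
With this numbering: a bromo group at C-3; an ethyl group at C-5; a methyl group at C-5.
The substituents are ordered alphabetically, ignoring any di-/tri- multipliers.
The name is 3-bromo-5-ethyl-5-methyloctane.

3-bromo-5-ethyl-5-methyloctane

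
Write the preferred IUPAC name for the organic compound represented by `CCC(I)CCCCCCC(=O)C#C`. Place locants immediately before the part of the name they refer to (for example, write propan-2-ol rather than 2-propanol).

Counting along the main chain through the carbonyl and the multiple bond gives 12 carbons: the parent is dodecane.
The principal characteristic group is a ketone (C=O on an internal carbon), named with the suffix -one.
There is one C≡C triple bond, indicated by the ending -yne.
Choose the numbering such that numbering from this end puts the carbonyl group at C-3 rather than C-10.
With this numbering: the carbonyl at C-3; the triple bond between C-1 and C-2; an iodo group at C-10.
Putting it together: 10-iodododec-1-yn-3-one.

10-iodododec-1-yn-3-one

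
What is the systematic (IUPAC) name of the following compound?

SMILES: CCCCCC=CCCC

Counting along the main chain through the multiple bond gives 10 carbons: the parent is decane.
A C=C double bond in the chain gives the infix -ene-.
The numbering direction is chosen so that numbering from this end puts the double bond at C-4 rather than C-6.
This places the double bond between C-4 and C-5.
The name is dec-4-ene.

dec-4-ene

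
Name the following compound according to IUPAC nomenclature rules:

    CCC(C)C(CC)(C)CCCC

4-ethyl-3,4-dimethyloctane

The longest carbon chain is 8 atoms: the parent is octane.
Number the chain so that the substituent locant set {3,4,4} is lower than {5,5,6} at the first point of difference.
This places an ethyl group at C-4; methyl groups at C-3 and C-4.
The substituents are ordered alphabetically, ignoring any di-/tri- multipliers.
The name is 4-ethyl-3,4-dimethyloctane.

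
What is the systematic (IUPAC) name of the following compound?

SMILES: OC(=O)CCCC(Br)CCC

5-bromooctanoic acid

The longest carbon chain that includes the –COOH group has 8 carbons, so the parent hydride is octane.
A carboxylic acid (terminal –COOH) is the principal characteristic group, giving the suffix -oic acid.
Number the chain so that the carboxylic acid carbon is C-1 by definition.
With this numbering: a bromo group at C-5.
Assembling the pieces gives 5-bromooctanoic acid.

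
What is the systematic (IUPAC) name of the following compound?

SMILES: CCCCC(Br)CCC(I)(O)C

5-bromo-2-iodononan-2-ol

Counting along the main chain through the –OH group gives 9 carbons: the parent is nonane.
The highest-priority functional group is an alcohol (–OH), so the name ends in -ol.
Number the chain so that numbering from this end puts the hydroxyl group at C-2 rather than C-8.
That gives the hydroxyl at C-2; a bromo group at C-5; an iodo group at C-2.
Substituent prefixes are cited in alphabetical order (multiplying prefixes like di-/tri- are ignored for ordering).
The name is 5-bromo-2-iodononan-2-ol.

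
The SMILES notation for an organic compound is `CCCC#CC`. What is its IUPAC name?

The longest carbon chain that includes the multiple bond has 6 carbons, so the parent hydride is hexane.
There is one C≡C triple bond, indicated by the ending -yne.
The numbering direction is chosen so that numbering from this end puts the triple bond at C-2 rather than C-4.
That gives the triple bond between C-2 and C-3.
The name is hex-2-yne.

hex-2-yne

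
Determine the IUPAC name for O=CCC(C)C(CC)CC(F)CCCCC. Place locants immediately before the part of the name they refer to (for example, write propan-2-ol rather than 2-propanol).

The longest chain bearing the –CHO group is 11 carbons long (undecane).
The principal characteristic group is an aldehyde (terminal –CHO), named with the suffix -al.
The numbering direction is chosen so that the aldehyde carbon is C-1 by definition.
With this numbering: an ethyl group at C-4; a fluoro group at C-6; a methyl group at C-3.
The substituents are ordered alphabetically, ignoring any di-/tri- multipliers.
Putting it together: 4-ethyl-6-fluoro-3-methylundecanal.

4-ethyl-6-fluoro-3-methylundecanal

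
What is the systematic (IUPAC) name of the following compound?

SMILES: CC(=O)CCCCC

Counting along the main chain through the carbonyl gives 7 carbons: the parent is heptane.
A ketone (C=O on an internal carbon) is the principal characteristic group, giving the suffix -one.
Number the chain so that numbering from this end puts the carbonyl group at C-2 rather than C-6.
This places the carbonyl at C-2.
Assembling the pieces gives heptan-2-one.

heptan-2-one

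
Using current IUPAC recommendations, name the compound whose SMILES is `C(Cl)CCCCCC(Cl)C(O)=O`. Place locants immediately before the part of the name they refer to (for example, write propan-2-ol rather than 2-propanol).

The longest carbon chain that includes the –COOH group has 8 carbons, so the parent hydride is octane.
The highest-priority functional group is a carboxylic acid (terminal –COOH), so the name ends in -oic acid.
Choose the numbering such that the carboxylic acid carbon is C-1 by definition.
This places chloro groups at C-2 and C-8.
Putting it together: 2,8-dichlorooctanoic acid.

2,8-dichlorooctanoic acid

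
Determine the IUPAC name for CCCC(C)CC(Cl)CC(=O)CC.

5-chloro-7-methyldecan-3-one

The longest carbon chain that includes the carbonyl has 10 carbons, so the parent hydride is decane.
A ketone (C=O on an internal carbon) is the principal characteristic group, giving the suffix -one.
Choose the numbering such that numbering from this end puts the carbonyl group at C-3 rather than C-8.
With this numbering: the carbonyl at C-3; a chloro group at C-5; a methyl group at C-7.
Prefixes are listed alphabetically: chloro, methyl.
Putting it together: 5-chloro-7-methyldecan-3-one.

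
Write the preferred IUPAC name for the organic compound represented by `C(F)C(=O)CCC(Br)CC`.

5-bromo-1-fluoroheptan-2-one

The longest chain bearing the carbonyl is 7 carbons long (heptane).
The highest-priority functional group is a ketone (C=O on an internal carbon), so the name ends in -one.
Number the chain so that numbering from this end puts the carbonyl group at C-2 rather than C-6.
That gives the carbonyl at C-2; a bromo group at C-5; a fluoro group at C-1.
Prefixes are listed alphabetically: bromo, fluoro.
Assembling the pieces gives 5-bromo-1-fluoroheptan-2-one.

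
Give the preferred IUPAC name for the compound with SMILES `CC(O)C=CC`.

The longest carbon chain that includes the –OH group and the multiple bond has 5 carbons, so the parent hydride is pentane.
The highest-priority functional group is an alcohol (–OH), so the name ends in -ol.
A C=C double bond in the chain gives the infix -ene-.
Number the chain so that numbering from this end puts the hydroxyl group at C-2 rather than C-4.
That gives the hydroxyl at C-2; the double bond between C-3 and C-4.
Putting it together: pent-3-en-2-ol.

pent-3-en-2-ol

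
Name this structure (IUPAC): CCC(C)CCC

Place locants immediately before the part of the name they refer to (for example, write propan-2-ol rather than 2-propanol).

3-methylhexane

The parent chain contains 6 carbons (hexane).
Choose the numbering such that the substituent locant set {3} is lower than {4} at the first point of difference.
With this numbering: a methyl group at C-3.
Putting it together: 3-methylhexane.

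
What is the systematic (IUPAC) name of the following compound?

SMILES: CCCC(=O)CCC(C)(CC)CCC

7-ethyl-7-methyldecan-4-one

The longest chain bearing the carbonyl is 10 carbons long (decane).
The highest-priority functional group is a ketone (C=O on an internal carbon), so the name ends in -one.
Choose the numbering such that numbering from this end puts the carbonyl group at C-4 rather than C-7.
With this numbering: the carbonyl at C-4; an ethyl group at C-7; a methyl group at C-7.
Prefixes are listed alphabetically: ethyl, methyl.
Putting it together: 7-ethyl-7-methyldecan-4-one.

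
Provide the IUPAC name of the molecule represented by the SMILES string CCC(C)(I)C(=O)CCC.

The longest chain bearing the carbonyl is 7 carbons long (heptane).
A ketone (C=O on an internal carbon) is the principal characteristic group, giving the suffix -one.
Choose the numbering such that the substituent locant set {3,3} is lower than {5,5} at the first point of difference.
With this numbering: the carbonyl at C-4; an iodo group at C-3; a methyl group at C-3.
Prefixes are listed alphabetically: iodo, methyl.
Assembling the pieces gives 3-iodo-3-methylheptan-4-one.

3-iodo-3-methylheptan-4-one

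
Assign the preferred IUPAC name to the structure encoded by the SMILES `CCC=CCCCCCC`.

dec-3-ene

The longest chain bearing the multiple bond is 10 carbons long (decane).
The chain contains a C=C double bond, so the unsaturation ending is -ene.
Choose the numbering such that numbering from this end puts the double bond at C-3 rather than C-7.
This places the double bond between C-3 and C-4.
The name is dec-3-ene.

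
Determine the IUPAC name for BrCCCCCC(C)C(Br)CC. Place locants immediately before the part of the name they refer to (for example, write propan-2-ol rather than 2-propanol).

The longest carbon chain is 9 atoms: the parent is nonane.
The numbering direction is chosen so that the substituent locant set {1,6,7} is lower than {3,4,9} at the first point of difference.
That gives bromo groups at C-1 and C-7; a methyl group at C-6.
Substituent prefixes are cited in alphabetical order (multiplying prefixes like di-/tri- are ignored for ordering).
The name is 1,7-dibromo-6-methylnonane.

1,7-dibromo-6-methylnonane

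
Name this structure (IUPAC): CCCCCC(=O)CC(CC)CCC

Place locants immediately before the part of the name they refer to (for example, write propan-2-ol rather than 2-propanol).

4-ethylundecan-6-one

Counting along the main chain through the carbonyl gives 11 carbons: the parent is undecane.
The highest-priority functional group is a ketone (C=O on an internal carbon), so the name ends in -one.
Choose the numbering such that the substituent locant set {4} is lower than {8} at the first point of difference.
With this numbering: the carbonyl at C-6; an ethyl group at C-4.
The name is 4-ethylundecan-6-one.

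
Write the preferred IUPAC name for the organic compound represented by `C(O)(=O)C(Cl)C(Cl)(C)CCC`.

The longest carbon chain that includes the –COOH group has 6 carbons, so the parent hydride is hexane.
The principal characteristic group is a carboxylic acid (terminal –COOH), named with the suffix -oic acid.
Choose the numbering such that the carboxylic acid carbon is C-1 by definition.
This places chloro groups at C-2 and C-3; a methyl group at C-3.
Substituent prefixes are cited in alphabetical order (multiplying prefixes like di-/tri- are ignored for ordering).
The name is 2,3-dichloro-3-methylhexanoic acid.

2,3-dichloro-3-methylhexanoic acid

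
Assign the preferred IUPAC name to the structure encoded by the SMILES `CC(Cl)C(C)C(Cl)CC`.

2,4-dichloro-3-methylhexane

The longest continuous carbon chain has 6 atoms, so the parent hydride is hexane.
The numbering direction is chosen so that the substituent locant set {2,3,4} is lower than {3,4,5} at the first point of difference.
This places chloro groups at C-2 and C-4; a methyl group at C-3.
Substituent prefixes are cited in alphabetical order (multiplying prefixes like di-/tri- are ignored for ordering).
The name is 2,4-dichloro-3-methylhexane.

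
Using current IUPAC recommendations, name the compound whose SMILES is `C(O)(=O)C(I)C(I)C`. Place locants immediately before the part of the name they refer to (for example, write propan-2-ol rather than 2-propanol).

Counting along the main chain through the –COOH group gives 4 carbons: the parent is butane.
The principal characteristic group is a carboxylic acid (terminal –COOH), named with the suffix -oic acid.
The numbering direction is chosen so that the carboxylic acid carbon is C-1 by definition.
This places iodo groups at C-2 and C-3.
The name is 2,3-diiodobutanoic acid.

2,3-diiodobutanoic acid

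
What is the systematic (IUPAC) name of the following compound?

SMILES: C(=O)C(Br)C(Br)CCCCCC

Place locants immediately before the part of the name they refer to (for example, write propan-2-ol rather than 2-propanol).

The longest chain bearing the –CHO group is 9 carbons long (nonane).
An aldehyde (terminal –CHO) is the principal characteristic group, giving the suffix -al.
Number the chain so that the aldehyde carbon is C-1 by definition.
With this numbering: bromo groups at C-2 and C-3.
The name is 2,3-dibromononanal.

2,3-dibromononanal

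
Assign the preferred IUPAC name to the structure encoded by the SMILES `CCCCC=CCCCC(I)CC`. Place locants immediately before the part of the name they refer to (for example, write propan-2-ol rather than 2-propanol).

10-iodododec-5-ene

The longest chain bearing the multiple bond is 12 carbons long (dodecane).
A C=C double bond in the chain gives the infix -ene-.
Choose the numbering such that numbering from this end puts the double bond at C-5 rather than C-7.
This places the double bond between C-5 and C-6; an iodo group at C-10.
Assembling the pieces gives 10-iodododec-5-ene.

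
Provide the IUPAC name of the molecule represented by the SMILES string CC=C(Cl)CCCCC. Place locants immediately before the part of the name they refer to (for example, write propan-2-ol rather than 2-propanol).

The longest chain bearing the multiple bond is 8 carbons long (octane).
A C=C double bond in the chain gives the infix -ene-.
Choose the numbering such that numbering from this end puts the double bond at C-2 rather than C-6.
That gives the double bond between C-2 and C-3; a chloro group at C-3.
Putting it together: 3-chlorooct-2-ene.

3-chlorooct-2-ene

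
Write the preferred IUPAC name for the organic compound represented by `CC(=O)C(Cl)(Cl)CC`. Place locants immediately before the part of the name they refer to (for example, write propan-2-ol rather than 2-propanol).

The longest carbon chain that includes the carbonyl has 5 carbons, so the parent hydride is pentane.
The principal characteristic group is a ketone (C=O on an internal carbon), named with the suffix -one.
The numbering direction is chosen so that numbering from this end puts the carbonyl group at C-2 rather than C-4.
That gives the carbonyl at C-2; two chloro groups at C-3.
The name is 3,3-dichloropentan-2-one.

3,3-dichloropentan-2-one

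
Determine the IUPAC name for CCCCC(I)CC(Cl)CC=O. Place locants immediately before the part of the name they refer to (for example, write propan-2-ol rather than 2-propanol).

3-chloro-5-iodononanal

The longest carbon chain that includes the –CHO group has 9 carbons, so the parent hydride is nonane.
An aldehyde (terminal –CHO) is the principal characteristic group, giving the suffix -al.
Number the chain so that the aldehyde carbon is C-1 by definition.
That gives a chloro group at C-3; an iodo group at C-5.
Substituent prefixes are cited in alphabetical order (multiplying prefixes like di-/tri- are ignored for ordering).
The name is 3-chloro-5-iodononanal.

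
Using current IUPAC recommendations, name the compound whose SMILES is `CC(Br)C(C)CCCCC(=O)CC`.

9-bromo-8-methyldecan-3-one

Counting along the main chain through the carbonyl gives 10 carbons: the parent is decane.
The highest-priority functional group is a ketone (C=O on an internal carbon), so the name ends in -one.
The numbering direction is chosen so that numbering from this end puts the carbonyl group at C-3 rather than C-8.
With this numbering: the carbonyl at C-3; a bromo group at C-9; a methyl group at C-8.
The substituents are ordered alphabetically, ignoring any di-/tri- multipliers.
The name is 9-bromo-8-methyldecan-3-one.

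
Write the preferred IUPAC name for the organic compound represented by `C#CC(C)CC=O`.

The longest chain bearing the –CHO group and the multiple bond is 5 carbons long (pentane).
The highest-priority functional group is an aldehyde (terminal –CHO), so the name ends in -al.
A C≡C triple bond in the chain gives the infix -yne-.
Choose the numbering such that the aldehyde carbon is C-1 by definition.
With this numbering: the triple bond between C-4 and C-5; a methyl group at C-3.
The name is 3-methylpent-4-ynal.

3-methylpent-4-ynal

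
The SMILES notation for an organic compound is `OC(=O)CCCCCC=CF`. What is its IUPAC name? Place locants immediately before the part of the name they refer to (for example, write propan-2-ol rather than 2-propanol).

8-fluorooct-7-enoic acid

Counting along the main chain through the –COOH group and the multiple bond gives 8 carbons: the parent is octane.
The principal characteristic group is a carboxylic acid (terminal –COOH), named with the suffix -oic acid.
The chain contains a C=C double bond, so the unsaturation ending is -ene.
Choose the numbering such that the carboxylic acid carbon is C-1 by definition.
With this numbering: the double bond between C-7 and C-8; a fluoro group at C-8.
The name is 8-fluorooct-7-enoic acid.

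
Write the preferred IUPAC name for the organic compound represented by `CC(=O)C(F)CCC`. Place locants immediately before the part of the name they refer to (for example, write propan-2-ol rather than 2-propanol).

The longest carbon chain that includes the carbonyl has 6 carbons, so the parent hydride is hexane.
A ketone (C=O on an internal carbon) is the principal characteristic group, giving the suffix -one.
The numbering direction is chosen so that numbering from this end puts the carbonyl group at C-2 rather than C-5.
With this numbering: the carbonyl at C-2; a fluoro group at C-3.
Putting it together: 3-fluorohexan-2-one.

3-fluorohexan-2-one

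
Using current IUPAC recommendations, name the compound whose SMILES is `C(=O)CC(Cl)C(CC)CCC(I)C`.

The longest chain bearing the –CHO group is 8 carbons long (octane).
An aldehyde (terminal –CHO) is the principal characteristic group, giving the suffix -al.
The numbering direction is chosen so that the aldehyde carbon is C-1 by definition.
That gives a chloro group at C-3; an ethyl group at C-4; an iodo group at C-7.
The substituents are ordered alphabetically, ignoring any di-/tri- multipliers.
Putting it together: 3-chloro-4-ethyl-7-iodooctanal.

3-chloro-4-ethyl-7-iodooctanal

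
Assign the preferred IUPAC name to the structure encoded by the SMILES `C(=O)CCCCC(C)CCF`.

8-fluoro-6-methyloctanal

Counting along the main chain through the –CHO group gives 8 carbons: the parent is octane.
An aldehyde (terminal –CHO) is the principal characteristic group, giving the suffix -al.
Choose the numbering such that the aldehyde carbon is C-1 by definition.
This places a fluoro group at C-8; a methyl group at C-6.
Substituent prefixes are cited in alphabetical order (multiplying prefixes like di-/tri- are ignored for ordering).
Assembling the pieces gives 8-fluoro-6-methyloctanal.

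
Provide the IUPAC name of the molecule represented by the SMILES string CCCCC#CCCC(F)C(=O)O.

2-fluorodec-5-ynoic acid

The longest carbon chain that includes the –COOH group and the multiple bond has 10 carbons, so the parent hydride is decane.
A carboxylic acid (terminal –COOH) is the principal characteristic group, giving the suffix -oic acid.
A C≡C triple bond in the chain gives the infix -yne-.
The numbering direction is chosen so that the carboxylic acid carbon is C-1 by definition.
This places the triple bond between C-5 and C-6; a fluoro group at C-2.
Putting it together: 2-fluorodec-5-ynoic acid.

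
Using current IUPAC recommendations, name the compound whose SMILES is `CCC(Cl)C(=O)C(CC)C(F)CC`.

3-chloro-5-ethyl-6-fluorooctan-4-one

The longest chain bearing the carbonyl is 8 carbons long (octane).
The highest-priority functional group is a ketone (C=O on an internal carbon), so the name ends in -one.
The numbering direction is chosen so that numbering from this end puts the carbonyl group at C-4 rather than C-5.
With this numbering: the carbonyl at C-4; a chloro group at C-3; an ethyl group at C-5; a fluoro group at C-6.
The substituents are ordered alphabetically, ignoring any di-/tri- multipliers.
The name is 3-chloro-5-ethyl-6-fluorooctan-4-one.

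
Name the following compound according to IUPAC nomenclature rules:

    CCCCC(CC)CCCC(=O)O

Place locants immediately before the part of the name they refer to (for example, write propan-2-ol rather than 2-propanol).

5-ethylnonanoic acid

The longest carbon chain that includes the –COOH group has 9 carbons, so the parent hydride is nonane.
The highest-priority functional group is a carboxylic acid (terminal –COOH), so the name ends in -oic acid.
The numbering direction is chosen so that the carboxylic acid carbon is C-1 by definition.
This places an ethyl group at C-5.
The name is 5-ethylnonanoic acid.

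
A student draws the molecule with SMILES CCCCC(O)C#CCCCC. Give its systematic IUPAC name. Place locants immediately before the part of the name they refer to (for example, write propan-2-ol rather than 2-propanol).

undec-6-yn-5-ol

Counting along the main chain through the –OH group and the multiple bond gives 11 carbons: the parent is undecane.
An alcohol (–OH) is the principal characteristic group, giving the suffix -ol.
The chain contains a C≡C triple bond, so the unsaturation ending is -yne.
Choose the numbering such that numbering from this end puts the hydroxyl group at C-5 rather than C-7.
With this numbering: the hydroxyl at C-5; the triple bond between C-6 and C-7.
Assembling the pieces gives undec-6-yn-5-ol.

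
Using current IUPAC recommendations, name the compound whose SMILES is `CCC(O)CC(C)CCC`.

5-methyloctan-3-ol

Counting along the main chain through the –OH group gives 8 carbons: the parent is octane.
An alcohol (–OH) is the principal characteristic group, giving the suffix -ol.
Choose the numbering such that numbering from this end puts the hydroxyl group at C-3 rather than C-6.
That gives the hydroxyl at C-3; a methyl group at C-5.
The name is 5-methyloctan-3-ol.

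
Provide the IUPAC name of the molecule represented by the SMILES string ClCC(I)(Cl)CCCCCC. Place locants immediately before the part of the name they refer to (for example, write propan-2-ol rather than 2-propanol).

The parent chain contains 8 carbons (octane).
The numbering direction is chosen so that the substituent locant set {1,2,2} is lower than {7,7,8} at the first point of difference.
That gives chloro groups at C-1 and C-2; an iodo group at C-2.
Substituent prefixes are cited in alphabetical order (multiplying prefixes like di-/tri- are ignored for ordering).
Putting it together: 1,2-dichloro-2-iodooctane.

1,2-dichloro-2-iodooctane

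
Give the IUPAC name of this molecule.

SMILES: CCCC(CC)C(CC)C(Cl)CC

The longest carbon chain is 8 atoms: the parent is octane.
Number the chain so that the substituent locant set {3,4,5} is lower than {4,5,6} at the first point of difference.
That gives a chloro group at C-3; ethyl groups at C-4 and C-5.
The substituents are ordered alphabetically, ignoring any di-/tri- multipliers.
Assembling the pieces gives 3-chloro-4,5-diethyloctane.

3-chloro-4,5-diethyloctane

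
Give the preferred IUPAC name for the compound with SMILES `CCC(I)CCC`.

The parent chain contains 6 carbons (hexane).
Choose the numbering such that the substituent locant set {3} is lower than {4} at the first point of difference.
This places an iodo group at C-3.
Assembling the pieces gives 3-iodohexane.

3-iodohexane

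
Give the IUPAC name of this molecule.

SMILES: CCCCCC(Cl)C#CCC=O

5-chlorodec-3-ynal

The longest carbon chain that includes the –CHO group and the multiple bond has 10 carbons, so the parent hydride is decane.
An aldehyde (terminal –CHO) is the principal characteristic group, giving the suffix -al.
The chain contains a C≡C triple bond, so the unsaturation ending is -yne.
The numbering direction is chosen so that the aldehyde carbon is C-1 by definition.
That gives the triple bond between C-3 and C-4; a chloro group at C-5.
Assembling the pieces gives 5-chlorodec-3-ynal.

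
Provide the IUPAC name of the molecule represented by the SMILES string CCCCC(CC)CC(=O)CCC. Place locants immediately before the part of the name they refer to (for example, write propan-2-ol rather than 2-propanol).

Counting along the main chain through the carbonyl gives 10 carbons: the parent is decane.
The highest-priority functional group is a ketone (C=O on an internal carbon), so the name ends in -one.
Choose the numbering such that numbering from this end puts the carbonyl group at C-4 rather than C-7.
That gives the carbonyl at C-4; an ethyl group at C-6.
The name is 6-ethyldecan-4-one.

6-ethyldecan-4-one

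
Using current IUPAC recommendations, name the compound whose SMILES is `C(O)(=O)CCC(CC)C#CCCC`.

The longest carbon chain that includes the –COOH group and the multiple bond has 9 carbons, so the parent hydride is nonane.
The highest-priority functional group is a carboxylic acid (terminal –COOH), so the name ends in -oic acid.
There is one C≡C triple bond, indicated by the ending -yne.
Number the chain so that the carboxylic acid carbon is C-1 by definition.
With this numbering: the triple bond between C-5 and C-6; an ethyl group at C-4.
Putting it together: 4-ethylnon-5-ynoic acid.

4-ethylnon-5-ynoic acid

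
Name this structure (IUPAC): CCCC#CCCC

oct-4-yne

Counting along the main chain through the multiple bond gives 8 carbons: the parent is octane.
The chain contains a C≡C triple bond, so the unsaturation ending is -yne.
Both numbering directions give the same locant set; either may be used.
With this numbering: the triple bond between C-4 and C-5.
The name is oct-4-yne.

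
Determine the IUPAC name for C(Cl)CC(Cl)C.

The longest carbon chain is 4 atoms: the parent is butane.
Choose the numbering such that the substituent locant set {1,3} is lower than {2,4} at the first point of difference.
With this numbering: chloro groups at C-1 and C-3.
Assembling the pieces gives 1,3-dichlorobutane.

1,3-dichlorobutane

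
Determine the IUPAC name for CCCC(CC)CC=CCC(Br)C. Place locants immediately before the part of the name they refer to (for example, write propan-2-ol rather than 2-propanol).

Counting along the main chain through the multiple bond gives 10 carbons: the parent is decane.
A C=C double bond in the chain gives the infix -ene-.
The numbering direction is chosen so that numbering from this end puts the double bond at C-4 rather than C-6.
This places the double bond between C-4 and C-5; a bromo group at C-2; an ethyl group at C-7.
Substituent prefixes are cited in alphabetical order (multiplying prefixes like di-/tri- are ignored for ordering).
Putting it together: 2-bromo-7-ethyldec-4-ene.

2-bromo-7-ethyldec-4-ene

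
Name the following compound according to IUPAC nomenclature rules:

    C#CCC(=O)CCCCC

The longest carbon chain that includes the carbonyl and the multiple bond has 9 carbons, so the parent hydride is nonane.
The principal characteristic group is a ketone (C=O on an internal carbon), named with the suffix -one.
A C≡C triple bond in the chain gives the infix -yne-.
Number the chain so that numbering from this end puts the carbonyl group at C-4 rather than C-6.
That gives the carbonyl at C-4; the triple bond between C-1 and C-2.
The name is non-1-yn-4-one.

non-1-yn-4-one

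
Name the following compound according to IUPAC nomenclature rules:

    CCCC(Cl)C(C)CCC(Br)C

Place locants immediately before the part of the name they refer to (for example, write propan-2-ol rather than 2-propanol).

The longest carbon chain is 9 atoms: the parent is nonane.
The numbering direction is chosen so that the substituent locant set {2,5,6} is lower than {4,5,8} at the first point of difference.
That gives a bromo group at C-2; a chloro group at C-6; a methyl group at C-5.
Substituent prefixes are cited in alphabetical order (multiplying prefixes like di-/tri- are ignored for ordering).
Assembling the pieces gives 2-bromo-6-chloro-5-methylnonane.

2-bromo-6-chloro-5-methylnonane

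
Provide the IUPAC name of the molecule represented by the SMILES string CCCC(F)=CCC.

4-fluorohept-3-ene

The longest chain bearing the multiple bond is 7 carbons long (heptane).
The chain contains a C=C double bond, so the unsaturation ending is -ene.
The numbering direction is chosen so that numbering from this end puts the double bond at C-3 rather than C-4.
That gives the double bond between C-3 and C-4; a fluoro group at C-4.
Assembling the pieces gives 4-fluorohept-3-ene.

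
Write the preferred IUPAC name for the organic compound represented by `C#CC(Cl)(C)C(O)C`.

The longest chain bearing the –OH group and the multiple bond is 5 carbons long (pentane).
The highest-priority functional group is an alcohol (–OH), so the name ends in -ol.
A C≡C triple bond in the chain gives the infix -yne-.
Number the chain so that numbering from this end puts the hydroxyl group at C-2 rather than C-4.
With this numbering: the hydroxyl at C-2; the triple bond between C-4 and C-5; a chloro group at C-3; a methyl group at C-3.
Substituent prefixes are cited in alphabetical order (multiplying prefixes like di-/tri- are ignored for ordering).
Assembling the pieces gives 3-chloro-3-methylpent-4-yn-2-ol.

3-chloro-3-methylpent-4-yn-2-ol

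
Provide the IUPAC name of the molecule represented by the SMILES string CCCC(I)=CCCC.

The longest chain bearing the multiple bond is 8 carbons long (octane).
The chain contains a C=C double bond, so the unsaturation ending is -ene.
Number the chain so that the substituent locant set {4} is lower than {5} at the first point of difference.
With this numbering: the double bond between C-4 and C-5; an iodo group at C-4.
The name is 4-iodooct-4-ene.

4-iodooct-4-ene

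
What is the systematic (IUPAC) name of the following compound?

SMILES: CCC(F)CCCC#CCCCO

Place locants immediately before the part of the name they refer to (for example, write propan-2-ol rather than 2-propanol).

9-fluoroundec-4-yn-1-ol

The longest chain bearing the –OH group and the multiple bond is 11 carbons long (undecane).
The highest-priority functional group is an alcohol (–OH), so the name ends in -ol.
A C≡C triple bond in the chain gives the infix -yne-.
Number the chain so that numbering from this end puts the hydroxyl group at C-1 rather than C-11.
With this numbering: the hydroxyl at C-1; the triple bond between C-4 and C-5; a fluoro group at C-9.
The name is 9-fluoroundec-4-yn-1-ol.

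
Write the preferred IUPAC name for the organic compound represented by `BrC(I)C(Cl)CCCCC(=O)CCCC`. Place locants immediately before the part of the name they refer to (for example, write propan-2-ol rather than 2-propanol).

11-bromo-10-chloro-11-iodoundecan-5-one

The longest chain bearing the carbonyl is 11 carbons long (undecane).
The highest-priority functional group is a ketone (C=O on an internal carbon), so the name ends in -one.
Choose the numbering such that numbering from this end puts the carbonyl group at C-5 rather than C-7.
This places the carbonyl at C-5; a bromo group at C-11; a chloro group at C-10; an iodo group at C-11.
The substituents are ordered alphabetically, ignoring any di-/tri- multipliers.
Assembling the pieces gives 11-bromo-10-chloro-11-iodoundecan-5-one.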